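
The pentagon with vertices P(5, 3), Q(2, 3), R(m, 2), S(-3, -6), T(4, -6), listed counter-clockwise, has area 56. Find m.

The doubled signed area Σ (x_i y_{i+1} − x_{i+1} y_i) is linear in m.
With m=0 it equals 103; the coefficient of m is -9 (from the two edges through R).
So -9·m + 103 = 2·56 = 112 ⇒ m = -1.

-1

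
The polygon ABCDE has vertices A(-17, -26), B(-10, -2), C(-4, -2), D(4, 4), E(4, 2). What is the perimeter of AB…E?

|AB| = √((7)² + (24)²) = √625 = 25
|BC| = √((6)² + (0)²) = √36 = 6
|CD| = √((8)² + (6)²) = √100 = 10
|DE| = √((0)² + (-2)²) = √4 = 2
|EA| = √((-21)² + (-28)²) = √1225 = 35
Perimeter = 25 + 6 + 10 + 2 + 35 = 78.

78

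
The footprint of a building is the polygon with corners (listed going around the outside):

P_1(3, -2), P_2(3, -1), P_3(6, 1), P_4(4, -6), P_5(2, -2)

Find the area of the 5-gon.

11

Cross-terms: 3, 9, -40, 4, 2  ⇒  Σ = -22
Area = |Σ|/2 = 11.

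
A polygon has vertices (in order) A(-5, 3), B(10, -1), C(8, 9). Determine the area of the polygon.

71

Apply the shoelace (surveyor's) formula: 2A = Σ (x_i·y_{i+1} − x_{i+1}·y_i), indices taken mod 3.
Cross-terms: -25, 98, 69  ⇒  Σ = 142
Area = |Σ|/2 = 71.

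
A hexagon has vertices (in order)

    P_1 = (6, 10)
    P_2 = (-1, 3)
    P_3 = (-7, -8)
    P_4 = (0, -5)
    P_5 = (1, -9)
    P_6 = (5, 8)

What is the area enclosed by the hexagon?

Apply the shoelace (surveyor's) formula: 2A = Σ (x_i·y_{i+1} − x_{i+1}·y_i), indices taken mod 6.
Σ = (28) + (29) + (35) + (5) + (53) + (2) = 152
Area = |Σ|/2 = 76.

76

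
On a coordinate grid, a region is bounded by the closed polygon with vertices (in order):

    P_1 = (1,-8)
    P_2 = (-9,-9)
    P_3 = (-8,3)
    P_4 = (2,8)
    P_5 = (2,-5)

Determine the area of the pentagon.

Apply the surveyor's formula: 2A = Σ (x_i·y_{i+1} − x_{i+1}·y_i), indices taken mod 5.
Σ = (-81) + (-99) + (-70) + (-26) + (-11) = -287
Area = |Σ|/2 = 143.5.

143.5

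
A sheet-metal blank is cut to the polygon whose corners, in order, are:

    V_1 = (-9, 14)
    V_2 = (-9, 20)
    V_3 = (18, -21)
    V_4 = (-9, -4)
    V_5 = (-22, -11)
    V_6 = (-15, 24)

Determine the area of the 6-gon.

581

Cross-terms: -54, -171, -261, 11, -693, 6  ⇒  Σ = -1162
Area = |Σ|/2 = 581.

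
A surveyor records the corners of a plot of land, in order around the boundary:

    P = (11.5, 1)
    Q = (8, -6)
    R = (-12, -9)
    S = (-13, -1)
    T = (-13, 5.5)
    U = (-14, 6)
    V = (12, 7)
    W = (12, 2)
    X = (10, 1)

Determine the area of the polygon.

Cross-terms: -77, -144, -105, -84.5, -1, -170, -60, -8, -1.5  ⇒  Σ = -651
Area = |Σ|/2 = 325.5.

325.5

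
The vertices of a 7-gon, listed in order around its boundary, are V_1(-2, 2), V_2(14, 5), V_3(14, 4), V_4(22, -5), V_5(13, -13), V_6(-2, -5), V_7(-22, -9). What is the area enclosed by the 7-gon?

Apply the surveyor's formula: 2A = Σ (x_i·y_{i+1} − x_{i+1}·y_i), indices taken mod 7.
Σ = (-38) + (-14) + (-158) + (-221) + (-91) + (-92) + (-62) = -676
Area = |Σ|/2 = 338.

338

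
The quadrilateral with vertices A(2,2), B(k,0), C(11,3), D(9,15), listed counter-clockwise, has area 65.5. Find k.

The doubled signed area Σ (x_i y_{i+1} − x_{i+1} y_i) is linear in k.
With k=0 it equals 126; the coefficient of k is 1 (from the two edges through B).
So 1·k + 126 = 2·65.5 = 131 ⇒ k = 5.

5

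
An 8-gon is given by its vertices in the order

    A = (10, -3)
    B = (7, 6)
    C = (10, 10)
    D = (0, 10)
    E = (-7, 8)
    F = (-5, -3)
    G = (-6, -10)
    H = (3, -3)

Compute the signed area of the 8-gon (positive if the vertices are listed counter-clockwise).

Cross-terms: 81, 10, 100, 70, 61, 32, 48, 21  ⇒  Σ = 423
Signed area = Σ/2 = 211.5 (positive ⇒ counter-clockwise traversal).

211.5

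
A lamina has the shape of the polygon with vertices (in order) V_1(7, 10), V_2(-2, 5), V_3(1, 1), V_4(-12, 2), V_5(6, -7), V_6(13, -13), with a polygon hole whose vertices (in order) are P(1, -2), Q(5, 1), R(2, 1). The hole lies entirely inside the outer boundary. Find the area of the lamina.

179.5

Outer boundary:
Apply the surveyor's formula: 2A = Σ (x_i·y_{i+1} − x_{i+1}·y_i), indices taken mod 6.
V_1→V_2: (7)(5) − (-2)(10) = 55
V_2→V_3: (-2)(1) − (1)(5) = -7
V_3→V_4: (1)(2) − (-12)(1) = 14
V_4→V_5: (-12)(-7) − (6)(2) = 72
V_5→V_6: (6)(-13) − (13)(-7) = 13
V_6→V_1: (13)(10) − (7)(-13) = 221
Σ = 368
Area = |Σ|/2 = 184.
Hole:
Apply the shoelace formula: 2A = Σ (x_i·y_{i+1} − x_{i+1}·y_i), indices taken mod 3.
P→Q: (1)(1) − (5)(-2) = 11
Q→R: (5)(1) − (2)(1) = 3
R→P: (2)(-2) − (1)(1) = -5
Σ = 9
Area = |Σ|/2 = 4.5.
Net area = 184 − 4.5 = 179.5.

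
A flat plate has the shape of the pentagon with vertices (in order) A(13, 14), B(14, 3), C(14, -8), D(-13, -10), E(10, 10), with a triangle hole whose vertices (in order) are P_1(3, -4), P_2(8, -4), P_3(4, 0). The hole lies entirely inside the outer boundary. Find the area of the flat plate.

277.5

Outer boundary:
Cross-terms: -157, -154, -244, -30, 10  ⇒  Σ = -575
Area = |Σ|/2 = 287.5.
Hole:
Σ = (20) + (16) + (-16) = 20
Area = |Σ|/2 = 10.
Net area = 287.5 − 10 = 277.5.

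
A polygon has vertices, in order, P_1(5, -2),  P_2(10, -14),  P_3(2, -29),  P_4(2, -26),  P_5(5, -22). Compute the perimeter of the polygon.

58

|P_1P_2| = √((5)² + (-12)²) = √169 = 13
|P_2P_3| = √((-8)² + (-15)²) = √289 = 17
|P_3P_4| = √((0)² + (3)²) = √9 = 3
|P_4P_5| = √((3)² + (4)²) = √25 = 5
|P_5P_1| = √((0)² + (20)²) = √400 = 20
Perimeter = 13 + 17 + 3 + 5 + 20 = 58.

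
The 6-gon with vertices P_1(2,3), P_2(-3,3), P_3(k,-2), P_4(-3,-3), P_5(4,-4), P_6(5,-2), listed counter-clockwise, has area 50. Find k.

The doubled signed area Σ (x_i y_{i+1} − x_{i+1} y_i) is linear in k.
With k=0 it equals 70; the coefficient of k is -6 (from the two edges through P_3).
So -6·k + 70 = 2·50 = 100 ⇒ k = -5.

-5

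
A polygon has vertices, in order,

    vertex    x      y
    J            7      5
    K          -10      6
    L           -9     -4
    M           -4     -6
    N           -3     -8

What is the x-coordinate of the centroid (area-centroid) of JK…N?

Apply Gauss's area formula. First the cross-terms c_i = x_i·y_{i+1} − x_{i+1}·y_i:
  92, 94, 38, 14, 41  ⇒  2A = 279, A = 139.5.
Then Σ (x_i + x_{i+1})·c_i = -2490, so x̄ = -2490 / (6·139.5) = -830/279.

-830/279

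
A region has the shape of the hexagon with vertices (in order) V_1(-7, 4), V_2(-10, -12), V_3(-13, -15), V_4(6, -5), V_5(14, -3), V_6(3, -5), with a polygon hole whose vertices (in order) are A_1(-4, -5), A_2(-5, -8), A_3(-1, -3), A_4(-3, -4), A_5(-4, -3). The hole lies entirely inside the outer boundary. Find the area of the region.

115.5

Outer boundary:
Σ = (124) + (-6) + (155) + (52) + (-61) + (-23) = 241
Area = |Σ|/2 = 120.5.
Hole:
Σ = (7) + (7) + (-5) + (-7) + (8) = 10
Area = |Σ|/2 = 5.
Net area = 120.5 − 5 = 115.5.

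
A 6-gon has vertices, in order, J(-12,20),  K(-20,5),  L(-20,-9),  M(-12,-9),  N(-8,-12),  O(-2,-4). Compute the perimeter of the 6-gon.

80

|JK| = √((-8)² + (-15)²) = √289 = 17
|KL| = √((0)² + (-14)²) = √196 = 14
|LM| = √((8)² + (0)²) = √64 = 8
|MN| = √((4)² + (-3)²) = √25 = 5
|NO| = √((6)² + (8)²) = √100 = 10
|OJ| = √((-10)² + (24)²) = √676 = 26
Perimeter = 17 + 14 + 8 + 5 + 10 + 26 = 80.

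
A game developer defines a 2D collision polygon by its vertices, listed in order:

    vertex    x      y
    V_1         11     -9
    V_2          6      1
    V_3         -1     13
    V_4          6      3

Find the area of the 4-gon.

12

V_1→V_2: (11)(1) − (6)(-9) = 65
V_2→V_3: (6)(13) − (-1)(1) = 79
V_3→V_4: (-1)(3) − (6)(13) = -81
V_4→V_1: (6)(-9) − (11)(3) = -87
Σ = -24
Area = |Σ|/2 = 12.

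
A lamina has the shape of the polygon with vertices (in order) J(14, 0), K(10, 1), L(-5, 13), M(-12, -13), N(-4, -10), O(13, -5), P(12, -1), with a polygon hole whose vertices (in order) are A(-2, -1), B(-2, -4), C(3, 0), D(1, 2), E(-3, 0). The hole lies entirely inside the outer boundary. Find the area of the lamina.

Outer boundary:
Cross-terms: 14, 135, 221, 68, 150, 47, 14  ⇒  Σ = 649
Area = |Σ|/2 = 324.5.
Hole:
Apply Gauss's area formula: 2A = Σ (x_i·y_{i+1} − x_{i+1}·y_i), indices taken mod 5.
Σ = (6) + (12) + (6) + (6) + (3) = 33
Area = |Σ|/2 = 16.5.
Net area = 324.5 − 16.5 = 308.

308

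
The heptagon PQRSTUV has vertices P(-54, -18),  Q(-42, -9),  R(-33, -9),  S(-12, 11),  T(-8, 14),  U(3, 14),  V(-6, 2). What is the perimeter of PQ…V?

136

|PQ| = √((12)² + (9)²) = √225 = 15
|QR| = √((9)² + (0)²) = √81 = 9
|RS| = √((21)² + (20)²) = √841 = 29
|ST| = √((4)² + (3)²) = √25 = 5
|TU| = √((11)² + (0)²) = √121 = 11
|UV| = √((-9)² + (-12)²) = √225 = 15
|VP| = √((-48)² + (-20)²) = √2704 = 52
Perimeter = 15 + 9 + 29 + 5 + 11 + 15 + 52 = 136.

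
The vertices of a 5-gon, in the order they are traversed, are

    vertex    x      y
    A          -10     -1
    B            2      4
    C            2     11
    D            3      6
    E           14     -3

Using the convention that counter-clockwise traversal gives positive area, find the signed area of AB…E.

-91

Cross-terms: -38, 14, -21, -93, -44  ⇒  Σ = -182
Signed area = Σ/2 = -91 (negative ⇒ clockwise traversal).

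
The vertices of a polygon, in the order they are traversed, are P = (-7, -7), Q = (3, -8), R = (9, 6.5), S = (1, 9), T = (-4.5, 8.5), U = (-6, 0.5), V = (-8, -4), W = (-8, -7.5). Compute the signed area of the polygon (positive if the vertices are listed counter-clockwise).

200.125

Cross-terms: 77, 91.5, 74.5, 49, 48.75, 28, 28, 3.5  ⇒  Σ = 400.25
Signed area = Σ/2 = 200.125 (positive ⇒ counter-clockwise traversal).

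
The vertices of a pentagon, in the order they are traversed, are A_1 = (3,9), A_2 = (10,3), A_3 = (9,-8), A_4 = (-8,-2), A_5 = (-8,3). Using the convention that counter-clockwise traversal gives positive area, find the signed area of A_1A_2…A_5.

Σ = (-81) + (-107) + (-82) + (-40) + (-81) = -391
Signed area = Σ/2 = -195.5 (negative ⇒ clockwise traversal).

-195.5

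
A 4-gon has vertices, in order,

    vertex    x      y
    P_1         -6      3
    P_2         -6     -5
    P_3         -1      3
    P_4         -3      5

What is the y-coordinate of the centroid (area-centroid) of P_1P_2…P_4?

1

Apply the shoelace (surveyor's) formula. First the cross-terms c_i = x_i·y_{i+1} − x_{i+1}·y_i:
  48, -23, 4, 21  ⇒  2A = 50, A = 25.
Then Σ (y_i + y_{i+1})·c_i = 150, so ȳ = 150 / (6·25) = 1.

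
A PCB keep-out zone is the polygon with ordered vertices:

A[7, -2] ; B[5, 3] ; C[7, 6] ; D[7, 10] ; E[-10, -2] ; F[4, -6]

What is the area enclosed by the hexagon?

128

Apply the shoelace formula: 2A = Σ (x_i·y_{i+1} − x_{i+1}·y_i), indices taken mod 6.
A→B: (7)(3) − (5)(-2) = 31
B→C: (5)(6) − (7)(3) = 9
C→D: (7)(10) − (7)(6) = 28
D→E: (7)(-2) − (-10)(10) = 86
E→F: (-10)(-6) − (4)(-2) = 68
F→A: (4)(-2) − (7)(-6) = 34
Σ = 256
Area = |Σ|/2 = 128.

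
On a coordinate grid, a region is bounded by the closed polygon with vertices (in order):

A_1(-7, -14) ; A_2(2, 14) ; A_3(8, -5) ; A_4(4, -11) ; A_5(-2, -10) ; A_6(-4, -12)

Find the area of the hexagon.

183

Apply Gauss's area formula: 2A = Σ (x_i·y_{i+1} − x_{i+1}·y_i), indices taken mod 6.
Σ = (-70) + (-122) + (-68) + (-62) + (-16) + (-28) = -366
Area = |Σ|/2 = 183.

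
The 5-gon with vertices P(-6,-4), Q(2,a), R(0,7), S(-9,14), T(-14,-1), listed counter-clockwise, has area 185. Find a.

-5

The doubled signed area Σ (x_i y_{i+1} − x_{i+1} y_i) is linear in a.
With a=0 it equals 340; the coefficient of a is -6 (from the two edges through Q).
So -6·a + 340 = 2·185 = 370 ⇒ a = -5.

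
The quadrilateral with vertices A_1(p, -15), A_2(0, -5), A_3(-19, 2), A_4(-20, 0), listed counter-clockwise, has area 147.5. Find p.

Write out the shoelace sum; only the two edges meeting at A_1 involve p:
2·Area = [((-20)·(-15) − p·0) + (p·(-5) − 0·(-15))] + -55
       = -5·p + 245 = 295
⇒ p = -10.

-10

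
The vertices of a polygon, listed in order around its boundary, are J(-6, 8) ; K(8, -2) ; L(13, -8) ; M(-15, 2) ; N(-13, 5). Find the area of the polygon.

Apply the shoelace formula: 2A = Σ (x_i·y_{i+1} − x_{i+1}·y_i), indices taken mod 5.
Cross-terms: -52, -38, -94, -49, -74  ⇒  Σ = -307
Area = |Σ|/2 = 153.5.

153.5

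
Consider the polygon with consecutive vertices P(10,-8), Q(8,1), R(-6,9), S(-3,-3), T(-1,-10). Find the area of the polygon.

166

Cross-terms: 74, 78, 45, 27, 108  ⇒  Σ = 332
Area = |Σ|/2 = 166.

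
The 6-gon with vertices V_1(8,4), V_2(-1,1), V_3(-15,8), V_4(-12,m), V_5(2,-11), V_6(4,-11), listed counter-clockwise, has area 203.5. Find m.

-2

The doubled signed area Σ (x_i y_{i+1} − x_{i+1} y_i) is linear in m.
With m=0 it equals 373; the coefficient of m is -17 (from the two edges through V_4).
So -17·m + 373 = 2·203.5 = 407 ⇒ m = -2.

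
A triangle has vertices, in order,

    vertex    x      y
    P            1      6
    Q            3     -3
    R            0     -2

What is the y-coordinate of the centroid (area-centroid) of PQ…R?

1/3

Apply the shoelace (surveyor's) formula. First the cross-terms c_i = x_i·y_{i+1} − x_{i+1}·y_i:
  -21, -6, 2  ⇒  2A = -25, A = -12.5.
Then Σ (y_i + y_{i+1})·c_i = -25, so ȳ = -25 / (6·(-12.5)) = 1/3.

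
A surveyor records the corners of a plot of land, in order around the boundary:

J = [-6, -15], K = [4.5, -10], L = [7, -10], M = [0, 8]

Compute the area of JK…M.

128.25

J→K: (-6)(-10) − (4.5)(-15) = 127.5
K→L: (4.5)(-10) − (7)(-10) = 25
L→M: (7)(8) − (0)(-10) = 56
M→J: (0)(-15) − (-6)(8) = 48
Σ = 256.5
Area = |Σ|/2 = 128.25.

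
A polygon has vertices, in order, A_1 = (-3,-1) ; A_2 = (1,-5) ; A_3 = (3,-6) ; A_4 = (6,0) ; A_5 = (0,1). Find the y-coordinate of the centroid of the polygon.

-27/14

Apply the shoelace formula. First the cross-terms c_i = x_i·y_{i+1} − x_{i+1}·y_i:
  16, 9, 36, 6, 3  ⇒  2A = 70, A = 35.
Then Σ (y_i + y_{i+1})·c_i = -405, so ȳ = -405 / (6·35) = -27/14.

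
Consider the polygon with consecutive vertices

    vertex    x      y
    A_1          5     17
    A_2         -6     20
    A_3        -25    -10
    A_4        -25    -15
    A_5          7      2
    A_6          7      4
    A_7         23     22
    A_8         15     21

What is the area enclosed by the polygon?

660.5

Σ = (202) + (560) + (125) + (55) + (14) + (62) + (153) + (150) = 1321
Area = |Σ|/2 = 660.5.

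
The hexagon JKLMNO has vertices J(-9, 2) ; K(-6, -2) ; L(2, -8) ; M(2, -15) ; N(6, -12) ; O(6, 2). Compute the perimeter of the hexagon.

|JK| = √((3)² + (-4)²) = √25 = 5
|KL| = √((8)² + (-6)²) = √100 = 10
|LM| = √((0)² + (-7)²) = √49 = 7
|MN| = √((4)² + (3)²) = √25 = 5
|NO| = √((0)² + (14)²) = √196 = 14
|OJ| = √((-15)² + (0)²) = √225 = 15
Perimeter = 5 + 10 + 7 + 5 + 14 + 15 = 56.

56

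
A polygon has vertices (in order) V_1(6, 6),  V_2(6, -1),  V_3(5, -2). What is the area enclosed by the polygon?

Apply Gauss's area formula: 2A = Σ (x_i·y_{i+1} − x_{i+1}·y_i), indices taken mod 3.
Σ = (-42) + (-7) + (42) = -7
Area = |Σ|/2 = 3.5.

3.5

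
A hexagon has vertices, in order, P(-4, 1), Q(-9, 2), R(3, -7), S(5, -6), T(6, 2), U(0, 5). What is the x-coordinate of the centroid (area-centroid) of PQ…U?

Apply the shoelace formula. First the cross-terms c_i = x_i·y_{i+1} − x_{i+1}·y_i:
  1, 57, 17, 46, 30, 20  ⇒  2A = 171, A = 85.5.
Then Σ (x_i + x_{i+1})·c_i = 387, so x̄ = 387 / (6·85.5) = 43/57.

43/57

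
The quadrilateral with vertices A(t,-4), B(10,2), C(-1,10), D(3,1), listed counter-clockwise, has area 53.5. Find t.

The doubled signed area Σ (x_i y_{i+1} − x_{i+1} y_i) is linear in t.
With t=0 it equals 99; the coefficient of t is 1 (from the two edges through A).
So 1·t + 99 = 2·53.5 = 107 ⇒ t = 8.

8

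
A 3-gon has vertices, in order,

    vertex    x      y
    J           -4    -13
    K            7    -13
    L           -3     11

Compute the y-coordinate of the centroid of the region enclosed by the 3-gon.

Apply the surveyor's formula. First the cross-terms c_i = x_i·y_{i+1} − x_{i+1}·y_i:
  143, 38, 83  ⇒  2A = 264, A = 132.
Then Σ (y_i + y_{i+1})·c_i = -3960, so ȳ = -3960 / (6·132) = -5.

-5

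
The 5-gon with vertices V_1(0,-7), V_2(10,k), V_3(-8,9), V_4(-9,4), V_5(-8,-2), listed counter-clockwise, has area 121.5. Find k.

-9

The doubled signed area Σ (x_i y_{i+1} − x_{i+1} y_i) is linear in k.
With k=0 it equals 315; the coefficient of k is 8 (from the two edges through V_2).
So 8·k + 315 = 2·121.5 = 243 ⇒ k = -9.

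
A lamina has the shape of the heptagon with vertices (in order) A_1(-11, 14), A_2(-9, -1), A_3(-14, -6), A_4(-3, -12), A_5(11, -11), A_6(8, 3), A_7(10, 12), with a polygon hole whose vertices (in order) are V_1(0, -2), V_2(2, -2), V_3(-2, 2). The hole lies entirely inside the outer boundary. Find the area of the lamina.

Outer boundary:
Apply the shoelace formula: 2A = Σ (x_i·y_{i+1} − x_{i+1}·y_i), indices taken mod 7.
Σ = (137) + (40) + (150) + (165) + (121) + (66) + (272) = 951
Area = |Σ|/2 = 475.5.
Hole:
Apply the shoelace formula: 2A = Σ (x_i·y_{i+1} − x_{i+1}·y_i), indices taken mod 3.
Cross-terms: 4, 0, 4  ⇒  Σ = 8
Area = |Σ|/2 = 4.
Net area = 475.5 − 4 = 471.5.

471.5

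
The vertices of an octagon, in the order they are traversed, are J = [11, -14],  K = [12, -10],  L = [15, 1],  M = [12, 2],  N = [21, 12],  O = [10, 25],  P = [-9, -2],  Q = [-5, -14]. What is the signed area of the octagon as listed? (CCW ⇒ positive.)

Apply Gauss's area formula: 2A = Σ (x_i·y_{i+1} − x_{i+1}·y_i), indices taken mod 8.
J→K: (11)(-10) − (12)(-14) = 58
K→L: (12)(1) − (15)(-10) = 162
L→M: (15)(2) − (12)(1) = 18
M→N: (12)(12) − (21)(2) = 102
N→O: (21)(25) − (10)(12) = 405
O→P: (10)(-2) − (-9)(25) = 205
P→Q: (-9)(-14) − (-5)(-2) = 116
Q→J: (-5)(-14) − (11)(-14) = 224
Σ = 1290
Signed area = Σ/2 = 645 (positive ⇒ counter-clockwise traversal).

645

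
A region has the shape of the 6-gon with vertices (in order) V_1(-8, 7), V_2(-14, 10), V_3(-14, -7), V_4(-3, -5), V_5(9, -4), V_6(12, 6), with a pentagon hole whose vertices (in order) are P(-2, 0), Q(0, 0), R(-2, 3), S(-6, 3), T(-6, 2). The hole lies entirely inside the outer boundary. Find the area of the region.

Outer boundary:
Σ = (18) + (238) + (49) + (57) + (102) + (132) = 596
Area = |Σ|/2 = 298.
Hole:
Σ = (0) + (0) + (12) + (6) + (4) = 22
Area = |Σ|/2 = 11.
Net area = 298 − 11 = 287.

287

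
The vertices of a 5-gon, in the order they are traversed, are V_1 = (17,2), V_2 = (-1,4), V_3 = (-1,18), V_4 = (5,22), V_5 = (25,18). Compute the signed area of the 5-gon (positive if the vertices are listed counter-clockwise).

Σ = (70) + (-14) + (-112) + (-460) + (-256) = -772
Signed area = Σ/2 = -386 (negative ⇒ clockwise traversal).

-386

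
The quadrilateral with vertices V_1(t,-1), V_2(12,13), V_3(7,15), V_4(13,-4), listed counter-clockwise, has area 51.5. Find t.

14

The doubled signed area Σ (x_i y_{i+1} − x_{i+1} y_i) is linear in t.
With t=0 it equals -135; the coefficient of t is 17 (from the two edges through V_1).
So 17·t + -135 = 2·51.5 = 103 ⇒ t = 14.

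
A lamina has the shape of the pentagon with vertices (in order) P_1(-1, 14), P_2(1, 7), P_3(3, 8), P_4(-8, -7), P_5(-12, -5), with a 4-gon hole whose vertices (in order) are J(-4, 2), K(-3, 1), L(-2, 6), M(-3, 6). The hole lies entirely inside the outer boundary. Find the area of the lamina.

99

Outer boundary:
P_1→P_2: (-1)(7) − (1)(14) = -21
P_2→P_3: (1)(8) − (3)(7) = -13
P_3→P_4: (3)(-7) − (-8)(8) = 43
P_4→P_5: (-8)(-5) − (-12)(-7) = -44
P_5→P_1: (-12)(14) − (-1)(-5) = -173
Σ = -208
Area = |Σ|/2 = 104.
Hole:
Apply the shoelace (surveyor's) formula: 2A = Σ (x_i·y_{i+1} − x_{i+1}·y_i), indices taken mod 4.
Σ = (2) + (-16) + (6) + (18) = 10
Area = |Σ|/2 = 5.
Net area = 104 − 5 = 99.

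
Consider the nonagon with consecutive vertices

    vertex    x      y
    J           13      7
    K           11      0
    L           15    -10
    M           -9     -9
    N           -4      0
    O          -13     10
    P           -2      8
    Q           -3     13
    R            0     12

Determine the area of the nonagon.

383

Apply Gauss's area formula: 2A = Σ (x_i·y_{i+1} − x_{i+1}·y_i), indices taken mod 9.
Σ = (-77) + (-110) + (-225) + (-36) + (-40) + (-84) + (-2) + (-36) + (-156) = -766
Area = |Σ|/2 = 383.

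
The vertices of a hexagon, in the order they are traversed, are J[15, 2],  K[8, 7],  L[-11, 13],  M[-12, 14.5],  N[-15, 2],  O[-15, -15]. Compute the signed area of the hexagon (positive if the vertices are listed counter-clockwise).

Apply the shoelace (surveyor's) formula: 2A = Σ (x_i·y_{i+1} − x_{i+1}·y_i), indices taken mod 6.
Σ = (89) + (181) + (-3.5) + (193.5) + (255) + (195) = 910
Signed area = Σ/2 = 455 (positive ⇒ counter-clockwise traversal).

455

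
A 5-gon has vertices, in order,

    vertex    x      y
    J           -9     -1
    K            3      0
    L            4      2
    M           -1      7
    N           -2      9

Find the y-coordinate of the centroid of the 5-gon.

341/127

Apply the shoelace (surveyor's) formula. First the cross-terms c_i = x_i·y_{i+1} − x_{i+1}·y_i:
  3, 6, 30, 5, 83  ⇒  2A = 127, A = 63.5.
Then Σ (y_i + y_{i+1})·c_i = 1023, so ȳ = 1023 / (6·63.5) = 341/127.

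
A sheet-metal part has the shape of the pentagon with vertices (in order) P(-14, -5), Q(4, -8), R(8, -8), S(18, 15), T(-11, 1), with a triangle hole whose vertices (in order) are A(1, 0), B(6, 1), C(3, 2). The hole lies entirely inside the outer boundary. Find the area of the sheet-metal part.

Outer boundary:
P→Q: (-14)(-8) − (4)(-5) = 132
Q→R: (4)(-8) − (8)(-8) = 32
R→S: (8)(15) − (18)(-8) = 264
S→T: (18)(1) − (-11)(15) = 183
T→P: (-11)(-5) − (-14)(1) = 69
Σ = 680
Area = |Σ|/2 = 340.
Hole:
Apply the shoelace formula: 2A = Σ (x_i·y_{i+1} − x_{i+1}·y_i), indices taken mod 3.
A→B: (1)(1) − (6)(0) = 1
B→C: (6)(2) − (3)(1) = 9
C→A: (3)(0) − (1)(2) = -2
Σ = 8
Area = |Σ|/2 = 4.
Net area = 340 − 4 = 336.

336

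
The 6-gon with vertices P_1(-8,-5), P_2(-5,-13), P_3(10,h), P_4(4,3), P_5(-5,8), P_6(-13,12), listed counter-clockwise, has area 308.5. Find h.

Write out the shoelace sum; only the two edges meeting at P_3 involve h:
2·Area = [((-5)·h − 10·(-13)) + (10·3 − 4·h)] + 331
       = -9·h + 491 = 617
⇒ h = -14.

-14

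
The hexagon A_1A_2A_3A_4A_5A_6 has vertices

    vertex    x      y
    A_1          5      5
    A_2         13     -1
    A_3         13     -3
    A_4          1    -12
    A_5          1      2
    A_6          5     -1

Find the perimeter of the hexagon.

52

|A_1A_2| = √((8)² + (-6)²) = √100 = 10
|A_2A_3| = √((0)² + (-2)²) = √4 = 2
|A_3A_4| = √((-12)² + (-9)²) = √225 = 15
|A_4A_5| = √((0)² + (14)²) = √196 = 14
|A_5A_6| = √((4)² + (-3)²) = √25 = 5
|A_6A_1| = √((0)² + (6)²) = √36 = 6
Perimeter = 10 + 2 + 15 + 14 + 5 + 6 = 52.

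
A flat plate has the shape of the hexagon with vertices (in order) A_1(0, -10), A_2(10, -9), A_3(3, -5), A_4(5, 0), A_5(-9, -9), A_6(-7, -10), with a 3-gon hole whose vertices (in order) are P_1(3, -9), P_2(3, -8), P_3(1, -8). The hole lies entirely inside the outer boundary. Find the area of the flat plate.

76

Outer boundary:
Σ = (100) + (-23) + (25) + (-45) + (27) + (70) = 154
Area = |Σ|/2 = 77.
Hole:
Σ = (3) + (-16) + (15) = 2
Area = |Σ|/2 = 1.
Net area = 77 − 1 = 76.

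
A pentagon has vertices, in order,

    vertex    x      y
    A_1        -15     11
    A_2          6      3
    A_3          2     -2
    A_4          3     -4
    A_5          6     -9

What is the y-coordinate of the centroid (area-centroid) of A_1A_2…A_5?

79/29

Apply Gauss's area formula. First the cross-terms c_i = x_i·y_{i+1} − x_{i+1}·y_i:
  -111, -18, -2, -3, -69  ⇒  2A = -203, A = -101.5.
Then Σ (y_i + y_{i+1})·c_i = -1659, so ȳ = -1659 / (6·(-101.5)) = 79/29.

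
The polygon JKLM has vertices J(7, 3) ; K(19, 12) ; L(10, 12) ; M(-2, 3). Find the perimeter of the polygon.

48

|JK| = √((12)² + (9)²) = √225 = 15
|KL| = √((-9)² + (0)²) = √81 = 9
|LM| = √((-12)² + (-9)²) = √225 = 15
|MJ| = √((9)² + (0)²) = √81 = 9
Perimeter = 15 + 9 + 15 + 9 = 48.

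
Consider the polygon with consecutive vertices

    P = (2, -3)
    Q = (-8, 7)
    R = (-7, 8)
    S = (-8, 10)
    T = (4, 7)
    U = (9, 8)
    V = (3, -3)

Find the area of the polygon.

106

Apply the shoelace formula: 2A = Σ (x_i·y_{i+1} − x_{i+1}·y_i), indices taken mod 7.
Σ = (-10) + (-15) + (-6) + (-96) + (-31) + (-51) + (-3) = -212
Area = |Σ|/2 = 106.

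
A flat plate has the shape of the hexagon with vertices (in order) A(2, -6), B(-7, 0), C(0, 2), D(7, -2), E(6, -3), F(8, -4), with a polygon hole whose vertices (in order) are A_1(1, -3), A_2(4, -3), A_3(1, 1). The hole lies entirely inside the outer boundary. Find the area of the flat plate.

53.5

Outer boundary:
Apply the shoelace formula: 2A = Σ (x_i·y_{i+1} − x_{i+1}·y_i), indices taken mod 6.
Σ = (-42) + (-14) + (-14) + (-9) + (0) + (-40) = -119
Area = |Σ|/2 = 59.5.
Hole:
Σ = (9) + (7) + (-4) = 12
Area = |Σ|/2 = 6.
Net area = 59.5 − 6 = 53.5.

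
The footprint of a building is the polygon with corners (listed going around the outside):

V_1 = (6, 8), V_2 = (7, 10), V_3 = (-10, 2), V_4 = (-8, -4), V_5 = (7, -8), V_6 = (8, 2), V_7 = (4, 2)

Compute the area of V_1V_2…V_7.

186

Apply the shoelace formula: 2A = Σ (x_i·y_{i+1} − x_{i+1}·y_i), indices taken mod 7.
Σ = (4) + (114) + (56) + (92) + (78) + (8) + (20) = 372
Area = |Σ|/2 = 186.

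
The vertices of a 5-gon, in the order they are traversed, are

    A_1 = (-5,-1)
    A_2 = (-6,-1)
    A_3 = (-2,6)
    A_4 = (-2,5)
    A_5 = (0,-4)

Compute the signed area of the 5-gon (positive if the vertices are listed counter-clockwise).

Cross-terms: -1, -38, 2, 8, -20  ⇒  Σ = -49
Signed area = Σ/2 = -24.5 (negative ⇒ clockwise traversal).

-24.5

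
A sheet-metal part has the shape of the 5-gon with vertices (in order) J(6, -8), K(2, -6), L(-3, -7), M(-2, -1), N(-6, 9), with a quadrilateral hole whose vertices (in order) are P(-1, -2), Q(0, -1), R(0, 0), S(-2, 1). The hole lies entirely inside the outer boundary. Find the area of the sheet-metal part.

43.5

Outer boundary:
Apply Gauss's area formula: 2A = Σ (x_i·y_{i+1} − x_{i+1}·y_i), indices taken mod 5.
Σ = (-20) + (-32) + (-11) + (-24) + (-6) = -93
Area = |Σ|/2 = 46.5.
Hole:
Apply the shoelace (surveyor's) formula: 2A = Σ (x_i·y_{i+1} − x_{i+1}·y_i), indices taken mod 4.
Σ = (1) + (0) + (0) + (5) = 6
Area = |Σ|/2 = 3.
Net area = 46.5 − 3 = 43.5.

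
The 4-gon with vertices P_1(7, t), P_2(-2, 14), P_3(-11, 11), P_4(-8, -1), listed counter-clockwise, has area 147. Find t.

The doubled signed area Σ (x_i y_{i+1} − x_{i+1} y_i) is linear in t.
With t=0 it equals 336; the coefficient of t is -6 (from the two edges through P_1).
So -6·t + 336 = 2·147 = 294 ⇒ t = 7.

7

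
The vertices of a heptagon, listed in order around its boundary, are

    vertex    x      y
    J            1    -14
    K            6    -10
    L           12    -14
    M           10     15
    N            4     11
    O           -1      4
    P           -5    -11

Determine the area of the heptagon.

309.5

Apply the shoelace formula: 2A = Σ (x_i·y_{i+1} − x_{i+1}·y_i), indices taken mod 7.
Σ = (74) + (36) + (320) + (50) + (27) + (31) + (81) = 619
Area = |Σ|/2 = 309.5.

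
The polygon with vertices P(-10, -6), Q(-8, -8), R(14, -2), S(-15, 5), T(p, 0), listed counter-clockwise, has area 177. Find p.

The doubled signed area Σ (x_i y_{i+1} − x_{i+1} y_i) is linear in p.
With p=0 it equals 200; the coefficient of p is -11 (from the two edges through T).
So -11·p + 200 = 2·177 = 354 ⇒ p = -14.

-14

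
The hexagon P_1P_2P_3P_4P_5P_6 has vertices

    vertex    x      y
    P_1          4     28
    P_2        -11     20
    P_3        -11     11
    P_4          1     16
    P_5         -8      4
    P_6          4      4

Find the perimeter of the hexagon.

|P_1P_2| = √((-15)² + (-8)²) = √289 = 17
|P_2P_3| = √((0)² + (-9)²) = √81 = 9
|P_3P_4| = √((12)² + (5)²) = √169 = 13
|P_4P_5| = √((-9)² + (-12)²) = √225 = 15
|P_5P_6| = √((12)² + (0)²) = √144 = 12
|P_6P_1| = √((0)² + (24)²) = √576 = 24
Perimeter = 17 + 9 + 13 + 15 + 12 + 24 = 90.

90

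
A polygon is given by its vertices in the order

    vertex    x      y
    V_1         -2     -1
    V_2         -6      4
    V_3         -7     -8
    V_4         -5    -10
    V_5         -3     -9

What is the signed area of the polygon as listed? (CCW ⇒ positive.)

Apply the shoelace formula: 2A = Σ (x_i·y_{i+1} − x_{i+1}·y_i), indices taken mod 5.
Σ = (-14) + (76) + (30) + (15) + (-15) = 92
Signed area = Σ/2 = 46 (positive ⇒ counter-clockwise traversal).

46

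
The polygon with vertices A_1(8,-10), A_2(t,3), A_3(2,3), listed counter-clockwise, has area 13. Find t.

4

Write out the shoelace sum; only the two edges meeting at A_2 involve t:
2·Area = [(8·3 − t·(-10)) + (t·3 − 2·3)] + -44
       = 13·t + -26 = 26
⇒ t = 4.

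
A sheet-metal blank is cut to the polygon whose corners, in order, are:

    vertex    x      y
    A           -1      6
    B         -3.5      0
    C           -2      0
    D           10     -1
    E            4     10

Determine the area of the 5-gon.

Apply Gauss's area formula: 2A = Σ (x_i·y_{i+1} − x_{i+1}·y_i), indices taken mod 5.
Cross-terms: 21, 0, 2, 104, 34  ⇒  Σ = 161
Area = |Σ|/2 = 80.5.

80.5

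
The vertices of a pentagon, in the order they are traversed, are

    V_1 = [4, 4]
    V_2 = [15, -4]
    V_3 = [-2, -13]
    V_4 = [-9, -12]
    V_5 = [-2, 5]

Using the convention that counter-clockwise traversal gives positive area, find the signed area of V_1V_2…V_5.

Σ = (-76) + (-203) + (-93) + (-69) + (-28) = -469
Signed area = Σ/2 = -234.5 (negative ⇒ clockwise traversal).

-234.5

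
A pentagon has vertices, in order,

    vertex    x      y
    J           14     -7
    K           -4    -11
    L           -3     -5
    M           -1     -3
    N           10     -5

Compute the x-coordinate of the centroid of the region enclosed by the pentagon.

Apply the surveyor's formula. First the cross-terms c_i = x_i·y_{i+1} − x_{i+1}·y_i:
  -182, -13, 4, 35, 0  ⇒  2A = -156, A = -78.
Then Σ (x_i + x_{i+1})·c_i = -1430, so x̄ = -1430 / (6·(-78)) = 55/18.

55/18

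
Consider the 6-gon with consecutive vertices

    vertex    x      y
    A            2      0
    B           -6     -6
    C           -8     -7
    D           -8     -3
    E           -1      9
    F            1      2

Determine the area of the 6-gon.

Apply the surveyor's formula: 2A = Σ (x_i·y_{i+1} − x_{i+1}·y_i), indices taken mod 6.
A→B: (2)(-6) − (-6)(0) = -12
B→C: (-6)(-7) − (-8)(-6) = -6
C→D: (-8)(-3) − (-8)(-7) = -32
D→E: (-8)(9) − (-1)(-3) = -75
E→F: (-1)(2) − (1)(9) = -11
F→A: (1)(0) − (2)(2) = -4
Σ = -140
Area = |Σ|/2 = 70.

70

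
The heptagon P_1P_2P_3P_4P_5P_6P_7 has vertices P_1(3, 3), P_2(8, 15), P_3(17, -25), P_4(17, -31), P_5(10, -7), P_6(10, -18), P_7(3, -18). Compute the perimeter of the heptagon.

124

|P_1P_2| = √((5)² + (12)²) = √169 = 13
|P_2P_3| = √((9)² + (-40)²) = √1681 = 41
|P_3P_4| = √((0)² + (-6)²) = √36 = 6
|P_4P_5| = √((-7)² + (24)²) = √625 = 25
|P_5P_6| = √((0)² + (-11)²) = √121 = 11
|P_6P_7| = √((-7)² + (0)²) = √49 = 7
|P_7P_1| = √((0)² + (21)²) = √441 = 21
Perimeter = 13 + 41 + 6 + 25 + 11 + 7 + 21 = 124.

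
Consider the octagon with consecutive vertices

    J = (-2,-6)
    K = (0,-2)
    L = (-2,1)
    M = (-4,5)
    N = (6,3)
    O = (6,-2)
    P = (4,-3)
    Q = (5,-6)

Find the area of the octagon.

Σ = (4) + (-4) + (-6) + (-42) + (-30) + (-10) + (-9) + (-42) = -139
Area = |Σ|/2 = 69.5.

69.5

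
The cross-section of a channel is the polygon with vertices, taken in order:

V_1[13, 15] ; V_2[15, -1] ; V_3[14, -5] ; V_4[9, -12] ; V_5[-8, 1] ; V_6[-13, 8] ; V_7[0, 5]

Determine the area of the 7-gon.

345

Apply the surveyor's formula: 2A = Σ (x_i·y_{i+1} − x_{i+1}·y_i), indices taken mod 7.
V_1→V_2: (13)(-1) − (15)(15) = -238
V_2→V_3: (15)(-5) − (14)(-1) = -61
V_3→V_4: (14)(-12) − (9)(-5) = -123
V_4→V_5: (9)(1) − (-8)(-12) = -87
V_5→V_6: (-8)(8) − (-13)(1) = -51
V_6→V_7: (-13)(5) − (0)(8) = -65
V_7→V_1: (0)(15) − (13)(5) = -65
Σ = -690
Area = |Σ|/2 = 345.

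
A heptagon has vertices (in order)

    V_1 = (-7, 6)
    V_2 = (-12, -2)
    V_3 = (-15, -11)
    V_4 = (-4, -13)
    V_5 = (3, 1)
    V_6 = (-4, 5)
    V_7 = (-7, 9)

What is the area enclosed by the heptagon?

206.5

Apply the surveyor's formula: 2A = Σ (x_i·y_{i+1} − x_{i+1}·y_i), indices taken mod 7.
V_1→V_2: (-7)(-2) − (-12)(6) = 86
V_2→V_3: (-12)(-11) − (-15)(-2) = 102
V_3→V_4: (-15)(-13) − (-4)(-11) = 151
V_4→V_5: (-4)(1) − (3)(-13) = 35
V_5→V_6: (3)(5) − (-4)(1) = 19
V_6→V_7: (-4)(9) − (-7)(5) = -1
V_7→V_1: (-7)(6) − (-7)(9) = 21
Σ = 413
Area = |Σ|/2 = 206.5.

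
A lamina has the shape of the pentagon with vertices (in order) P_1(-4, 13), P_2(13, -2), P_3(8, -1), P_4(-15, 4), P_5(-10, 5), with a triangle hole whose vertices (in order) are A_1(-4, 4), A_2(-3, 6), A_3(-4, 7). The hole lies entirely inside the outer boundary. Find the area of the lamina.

Outer boundary:
Apply the shoelace formula: 2A = Σ (x_i·y_{i+1} − x_{i+1}·y_i), indices taken mod 5.
Σ = (-161) + (3) + (17) + (-35) + (-110) = -286
Area = |Σ|/2 = 143.
Hole:
Cross-terms: -12, 3, 12  ⇒  Σ = 3
Area = |Σ|/2 = 1.5.
Net area = 143 − 1.5 = 141.5.

141.5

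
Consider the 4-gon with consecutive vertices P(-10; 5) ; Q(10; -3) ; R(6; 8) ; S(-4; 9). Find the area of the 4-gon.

Apply Gauss's area formula: 2A = Σ (x_i·y_{i+1} − x_{i+1}·y_i), indices taken mod 4.
P→Q: (-10)(-3) − (10)(5) = -20
Q→R: (10)(8) − (6)(-3) = 98
R→S: (6)(9) − (-4)(8) = 86
S→P: (-4)(5) − (-10)(9) = 70
Σ = 234
Area = |Σ|/2 = 117.

117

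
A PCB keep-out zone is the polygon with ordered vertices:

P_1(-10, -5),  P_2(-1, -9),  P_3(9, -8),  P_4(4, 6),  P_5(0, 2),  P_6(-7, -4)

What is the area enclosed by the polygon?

Apply Gauss's area formula: 2A = Σ (x_i·y_{i+1} − x_{i+1}·y_i), indices taken mod 6.
Σ = (85) + (89) + (86) + (8) + (14) + (-5) = 277
Area = |Σ|/2 = 138.5.

138.5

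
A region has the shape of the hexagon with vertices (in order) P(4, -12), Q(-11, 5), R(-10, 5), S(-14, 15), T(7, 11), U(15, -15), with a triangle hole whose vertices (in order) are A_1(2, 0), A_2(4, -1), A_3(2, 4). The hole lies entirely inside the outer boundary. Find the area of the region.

419

Outer boundary:
Σ = (-112) + (-5) + (-80) + (-259) + (-270) + (-120) = -846
Area = |Σ|/2 = 423.
Hole:
Apply the shoelace (surveyor's) formula: 2A = Σ (x_i·y_{i+1} − x_{i+1}·y_i), indices taken mod 3.
Σ = (-2) + (18) + (-8) = 8
Area = |Σ|/2 = 4.
Net area = 423 − 4 = 419.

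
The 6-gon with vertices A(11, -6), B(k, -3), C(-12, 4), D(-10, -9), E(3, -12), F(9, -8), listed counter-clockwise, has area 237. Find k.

13

Write out the shoelace sum; only the two edges meeting at B involve k:
2·Area = [(11·(-3) − k·(-6)) + (k·4 − (-12)·(-3))] + 413
       = 10·k + 344 = 474
⇒ k = 13.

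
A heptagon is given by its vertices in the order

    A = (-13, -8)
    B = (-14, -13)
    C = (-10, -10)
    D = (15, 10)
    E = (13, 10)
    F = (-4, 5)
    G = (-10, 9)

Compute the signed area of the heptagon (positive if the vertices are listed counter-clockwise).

226.5

Apply the shoelace (surveyor's) formula: 2A = Σ (x_i·y_{i+1} − x_{i+1}·y_i), indices taken mod 7.
Σ = (57) + (10) + (50) + (20) + (105) + (14) + (197) = 453
Signed area = Σ/2 = 226.5 (positive ⇒ counter-clockwise traversal).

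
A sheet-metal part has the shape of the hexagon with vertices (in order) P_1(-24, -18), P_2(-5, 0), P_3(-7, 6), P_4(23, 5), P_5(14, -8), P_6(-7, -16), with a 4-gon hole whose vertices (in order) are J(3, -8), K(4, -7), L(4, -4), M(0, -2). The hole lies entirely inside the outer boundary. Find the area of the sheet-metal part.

532

Outer boundary:
Apply Gauss's area formula: 2A = Σ (x_i·y_{i+1} − x_{i+1}·y_i), indices taken mod 6.
Σ = (-90) + (-30) + (-173) + (-254) + (-280) + (-258) = -1085
Area = |Σ|/2 = 542.5.
Hole:
Apply the shoelace formula: 2A = Σ (x_i·y_{i+1} − x_{i+1}·y_i), indices taken mod 4.
Σ = (11) + (12) + (-8) + (6) = 21
Area = |Σ|/2 = 10.5.
Net area = 542.5 − 10.5 = 532.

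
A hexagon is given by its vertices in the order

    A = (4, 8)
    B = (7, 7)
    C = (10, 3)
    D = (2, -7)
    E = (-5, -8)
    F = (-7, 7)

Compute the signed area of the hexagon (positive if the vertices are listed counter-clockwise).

-189.5

Σ = (-28) + (-49) + (-76) + (-51) + (-91) + (-84) = -379
Signed area = Σ/2 = -189.5 (negative ⇒ clockwise traversal).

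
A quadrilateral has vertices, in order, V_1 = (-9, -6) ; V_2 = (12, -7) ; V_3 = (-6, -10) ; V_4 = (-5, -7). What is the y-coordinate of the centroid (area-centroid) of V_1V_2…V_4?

Apply Gauss's area formula. First the cross-terms c_i = x_i·y_{i+1} − x_{i+1}·y_i:
  135, -162, -8, -33  ⇒  2A = -68, A = -34.
Then Σ (y_i + y_{i+1})·c_i = 1564, so ȳ = 1564 / (6·(-34)) = -23/3.

-23/3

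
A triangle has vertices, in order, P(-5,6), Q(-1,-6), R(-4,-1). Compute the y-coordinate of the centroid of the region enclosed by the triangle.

-1/3

Apply the shoelace formula. First the cross-terms c_i = x_i·y_{i+1} − x_{i+1}·y_i:
  36, -23, -29  ⇒  2A = -16, A = -8.
Then Σ (y_i + y_{i+1})·c_i = 16, so ȳ = 16 / (6·(-8)) = -1/3.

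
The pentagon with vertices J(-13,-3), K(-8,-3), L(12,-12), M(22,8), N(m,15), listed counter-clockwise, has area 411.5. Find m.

The doubled signed area Σ (x_i y_{i+1} − x_{i+1} y_i) is linear in m.
With m=0 it equals 1032; the coefficient of m is -11 (from the two edges through N).
So -11·m + 1032 = 2·411.5 = 823 ⇒ m = 19.

19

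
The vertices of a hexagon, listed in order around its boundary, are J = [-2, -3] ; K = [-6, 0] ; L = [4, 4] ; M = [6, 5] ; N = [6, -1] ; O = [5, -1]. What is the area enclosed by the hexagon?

Σ = (-18) + (-24) + (-4) + (-36) + (-1) + (-17) = -100
Area = |Σ|/2 = 50.

50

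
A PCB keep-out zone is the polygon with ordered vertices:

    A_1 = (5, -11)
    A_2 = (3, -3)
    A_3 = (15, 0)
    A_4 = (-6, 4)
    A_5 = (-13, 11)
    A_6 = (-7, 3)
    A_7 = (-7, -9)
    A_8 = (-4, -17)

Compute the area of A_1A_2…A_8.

Apply the surveyor's formula: 2A = Σ (x_i·y_{i+1} − x_{i+1}·y_i), indices taken mod 8.
Σ = (18) + (45) + (60) + (-14) + (38) + (84) + (83) + (129) = 443
Area = |Σ|/2 = 221.5.

221.5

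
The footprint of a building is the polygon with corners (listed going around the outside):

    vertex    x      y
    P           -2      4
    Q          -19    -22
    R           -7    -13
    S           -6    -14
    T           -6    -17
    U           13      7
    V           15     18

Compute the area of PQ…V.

327.5

P→Q: (-2)(-22) − (-19)(4) = 120
Q→R: (-19)(-13) − (-7)(-22) = 93
R→S: (-7)(-14) − (-6)(-13) = 20
S→T: (-6)(-17) − (-6)(-14) = 18
T→U: (-6)(7) − (13)(-17) = 179
U→V: (13)(18) − (15)(7) = 129
V→P: (15)(4) − (-2)(18) = 96
Σ = 655
Area = |Σ|/2 = 327.5.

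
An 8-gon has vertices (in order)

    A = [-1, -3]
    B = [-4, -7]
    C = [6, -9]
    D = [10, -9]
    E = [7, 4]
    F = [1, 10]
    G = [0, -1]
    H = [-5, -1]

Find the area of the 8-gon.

Apply the surveyor's formula: 2A = Σ (x_i·y_{i+1} − x_{i+1}·y_i), indices taken mod 8.
Cross-terms: -5, 78, 36, 103, 66, -1, -5, 14  ⇒  Σ = 286
Area = |Σ|/2 = 143.

143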